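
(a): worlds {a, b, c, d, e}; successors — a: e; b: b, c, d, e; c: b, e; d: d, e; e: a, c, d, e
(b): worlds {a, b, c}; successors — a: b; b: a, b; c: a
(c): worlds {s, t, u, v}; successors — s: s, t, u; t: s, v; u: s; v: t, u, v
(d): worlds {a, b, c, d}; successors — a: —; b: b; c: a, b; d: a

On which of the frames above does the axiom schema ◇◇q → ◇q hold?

The schema corresponds to transitivity: ∀x ∀y ∀z (Rxy ∧ Ryz → Rxz).
(a): fails — Rae and Rea but not Raa.
(b): fails — Rca and Rab but not Rcb.
(c): fails — Rtv and Rvt but not Rtt.
(d): holds.
Valid on: (d).

(d)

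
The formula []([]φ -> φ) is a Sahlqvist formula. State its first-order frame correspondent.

Suppose □(□φ→φ) is valid. Take Rxy and set V(φ)={w : Ryw}. Then at y, □φ holds; since □(□φ→φ) at x, □φ→φ at y, so φ at y, i.e. Ryy.
Conversely, on a frame with shift-reflexivity the schema holds at every world under every valuation.
So the correspondent is shift-reflexivity.

shift-reflexivity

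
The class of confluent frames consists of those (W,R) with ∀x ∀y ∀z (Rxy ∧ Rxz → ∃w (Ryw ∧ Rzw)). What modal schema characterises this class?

The condition is convergence. The .2 schema ◇□s → □◇s defines it.
Suppose ◇□s→□◇s is valid. Take Rxy, Rxz and set V(s)={w : Ryw}. Then □s at y so ◇□s at x, so □◇s at x, so ◇s at z, giving w with Rzw and Ryw.

◇□s → □◇s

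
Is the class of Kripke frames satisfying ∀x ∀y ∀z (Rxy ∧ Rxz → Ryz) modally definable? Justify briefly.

Yes — defined by ◇r → □◇r

Yes: it is the Euclidean property, defined by the 5 schema ◇r → □◇r.
Suppose ◇r→□◇r is valid. Take Rxy, Rxz and set V(r)={y}. Then ◇r at x, so □◇r at x, so ◇r at z, so some w with Rzw has r; w=y, i.e. Rzy. By symmetry of the argument, Ryz.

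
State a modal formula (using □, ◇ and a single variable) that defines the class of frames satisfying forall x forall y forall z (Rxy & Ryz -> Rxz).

□r → □□r

This is transitivity; the standard corresponding axiom is 4: □r → □□r.
Suppose □r→□□r is valid. Take Rxy, Ryz and set V(r)={w : Rxw}. Then □r at x, so □□r at x, so □r at y, so r at z, i.e. Rxz.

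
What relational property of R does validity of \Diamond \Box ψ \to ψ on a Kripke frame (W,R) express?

Symmetry

This is frame-equivalent to ψ → □◇ψ (substitute ¬ψ for ψ and contrapose).
Suppose ψ→□◇ψ is valid. Take Rxy and set V(ψ)={x}. Then ψ at x, so □◇ψ at x, so ◇ψ at y, so some z with Ryz has ψ; z=x, i.e. Ryx.
The converse is a direct semantic check.
So the correspondent is symmetry.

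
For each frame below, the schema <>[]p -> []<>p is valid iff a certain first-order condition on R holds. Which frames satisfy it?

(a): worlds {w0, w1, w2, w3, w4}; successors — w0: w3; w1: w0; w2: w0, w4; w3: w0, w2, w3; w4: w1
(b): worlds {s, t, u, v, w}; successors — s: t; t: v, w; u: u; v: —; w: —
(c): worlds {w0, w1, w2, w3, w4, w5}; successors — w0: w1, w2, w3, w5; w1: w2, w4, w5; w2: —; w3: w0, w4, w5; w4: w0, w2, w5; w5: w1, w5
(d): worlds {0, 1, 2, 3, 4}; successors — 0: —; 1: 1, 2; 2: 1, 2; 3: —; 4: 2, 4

(d)

Frame correspondent (Sahlqvist): forall x forall y forall z (Rxy & Rxz -> exists w (Ryw & Rzw)) — i.e. convergence.
(a): fails — Rw2w4 and Rw2w0 but w4 and w0 have no common successor.
(b): fails — Rtw and Rtw but w and w have no common successor.
(c): fails — Rw0w5 and Rw0w2 but w5 and w2 have no common successor.
(d): holds.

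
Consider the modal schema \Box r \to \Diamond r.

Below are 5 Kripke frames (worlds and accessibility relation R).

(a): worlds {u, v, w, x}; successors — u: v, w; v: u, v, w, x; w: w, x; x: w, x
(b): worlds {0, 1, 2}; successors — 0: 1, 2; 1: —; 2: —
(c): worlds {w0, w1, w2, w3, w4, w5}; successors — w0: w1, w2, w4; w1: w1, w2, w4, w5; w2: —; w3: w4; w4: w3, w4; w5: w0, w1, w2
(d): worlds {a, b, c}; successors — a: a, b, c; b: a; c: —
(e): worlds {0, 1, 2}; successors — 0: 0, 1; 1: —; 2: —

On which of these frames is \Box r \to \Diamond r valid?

The schema corresponds to seriality: \forall x \exists y Rxy.
(a): holds.
(b): fails — world 1 has no successor.
(c): fails — world w2 has no successor.
(d): fails — world c has no successor.
(e): fails — world 1 has no successor.

(a)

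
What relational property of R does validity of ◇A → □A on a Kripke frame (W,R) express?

Suppose ◇A→□A is valid. Take Rxy, Rxz and set V(A)={y}. Then ◇A at x, so □A at x, so A at z, i.e. z=y.

Partial functionality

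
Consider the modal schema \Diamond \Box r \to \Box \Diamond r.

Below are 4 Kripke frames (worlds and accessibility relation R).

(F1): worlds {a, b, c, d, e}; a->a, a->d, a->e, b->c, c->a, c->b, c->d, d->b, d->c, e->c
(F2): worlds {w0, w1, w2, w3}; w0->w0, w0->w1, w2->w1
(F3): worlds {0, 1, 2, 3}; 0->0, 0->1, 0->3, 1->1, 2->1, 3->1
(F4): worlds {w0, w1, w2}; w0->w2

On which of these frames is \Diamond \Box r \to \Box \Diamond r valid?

The schema corresponds to convergence: \forall x \forall y \forall z (Rxy \wedge Rxz \to \exists w (Ryw \wedge Rzw)).
(F1): fails — Rae and Raa but e and a have no common successor.
(F2): fails — Rw0w1 and Rw0w1 but w1 and w1 have no common successor.
(F3): holds.
(F4): fails — Rw0w2 and Rw0w2 but w2 and w2 have no common successor.
Valid on: (F3).

(F3)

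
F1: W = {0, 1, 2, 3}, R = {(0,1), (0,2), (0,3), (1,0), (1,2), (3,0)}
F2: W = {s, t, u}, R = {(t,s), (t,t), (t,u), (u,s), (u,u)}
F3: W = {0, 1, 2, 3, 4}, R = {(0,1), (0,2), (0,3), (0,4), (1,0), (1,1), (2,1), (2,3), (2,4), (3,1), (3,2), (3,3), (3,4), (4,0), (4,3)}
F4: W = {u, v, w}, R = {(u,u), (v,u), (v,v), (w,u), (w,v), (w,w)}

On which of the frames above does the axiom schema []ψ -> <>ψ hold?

The schema corresponds to seriality: forall x exists y Rxy.
F1: fails — world 2 has no successor.
F2: fails — world s has no successor.
F3: ✓.
F4: ✓.

F3, F4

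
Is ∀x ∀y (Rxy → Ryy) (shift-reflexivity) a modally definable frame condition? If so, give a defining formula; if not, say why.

Definable; □(□r → r) defines it

Yes: it is shift-reflexivity, defined by the T□ schema □(□r → r).
Suppose □(□r→r) is valid. Take Rxy and set V(r)={w : Ryw}. Then at y, □r holds; since □(□r→r) at x, □r→r at y, so r at y, i.e. Ryy.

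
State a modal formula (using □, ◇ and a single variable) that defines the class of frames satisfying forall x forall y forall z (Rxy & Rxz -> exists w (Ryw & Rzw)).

This is convergence; the standard corresponding axiom is .2: ◇□r → □◇r.
Suppose ◇□r→□◇r is valid. Take Rxy, Rxz and set V(r)={w : Ryw}. Then □r at y so ◇□r at x, so □◇r at x, so ◇r at z, giving w with Rzw and Ryw.

◇□r → □◇r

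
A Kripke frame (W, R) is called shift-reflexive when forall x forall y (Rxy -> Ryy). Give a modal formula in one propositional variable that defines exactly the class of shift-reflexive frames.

A defining formula is □(□r → r) (the T□ axiom).
Suppose □(□r→r) is valid. Take Rxy and set V(r)={w : Ryw}. Then at y, □r holds; since □(□r→r) at x, □r→r at y, so r at y, i.e. Ryy.

□(□r → r)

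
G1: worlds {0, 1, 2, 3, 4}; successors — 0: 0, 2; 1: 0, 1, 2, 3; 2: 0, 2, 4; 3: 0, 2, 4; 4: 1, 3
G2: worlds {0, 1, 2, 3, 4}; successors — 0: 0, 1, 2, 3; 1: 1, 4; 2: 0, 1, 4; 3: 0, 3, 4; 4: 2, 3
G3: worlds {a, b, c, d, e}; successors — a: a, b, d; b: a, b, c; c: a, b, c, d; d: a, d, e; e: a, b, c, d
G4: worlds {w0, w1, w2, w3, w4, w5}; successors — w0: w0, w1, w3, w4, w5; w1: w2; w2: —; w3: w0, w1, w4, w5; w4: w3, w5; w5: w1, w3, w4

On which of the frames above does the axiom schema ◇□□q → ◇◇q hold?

This is the axiom for a generalized confluence (Geach) condition; its first-order frame correspondent is ∀x ∀y (xRy → ∃w (yR²w ∧ xR²w)).
G1: holds.
G2: holds.
G3: holds.
G4: fails — w0Rw1 but no w with w1R²w and w0R²w.
Valid on: G1, G2, G3.

G1, G2, G3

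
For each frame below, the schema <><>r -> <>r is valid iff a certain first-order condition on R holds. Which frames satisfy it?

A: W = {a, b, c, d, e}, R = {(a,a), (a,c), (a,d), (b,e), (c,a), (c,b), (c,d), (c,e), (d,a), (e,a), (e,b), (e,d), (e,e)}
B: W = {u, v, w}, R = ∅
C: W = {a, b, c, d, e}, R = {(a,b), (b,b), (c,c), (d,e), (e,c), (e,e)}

B

This is the axiom for transitivity; its first-order frame correspondent is forall x forall y forall z (Rxy & Ryz -> Rxz).
A: fails — Rea and Rac but not Rec.
B: condition met.
C: fails — Rde and Rec but not Rdc.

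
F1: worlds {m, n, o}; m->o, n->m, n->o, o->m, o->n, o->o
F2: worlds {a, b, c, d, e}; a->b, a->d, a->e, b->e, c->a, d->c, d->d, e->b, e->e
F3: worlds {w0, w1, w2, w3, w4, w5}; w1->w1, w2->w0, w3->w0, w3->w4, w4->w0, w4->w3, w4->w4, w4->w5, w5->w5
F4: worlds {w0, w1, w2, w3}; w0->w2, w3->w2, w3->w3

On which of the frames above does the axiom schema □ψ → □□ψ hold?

This is the axiom for transitivity; its first-order frame correspondent is ∀x ∀y ∀z (Rxy ∧ Ryz → Rxz).
F1: fails — Rno and Ron but not Rnn.
F2: fails — Rdc and Rca but not Rda.
F3: fails — Rw3w4 and Rw4w5 but not Rw3w5.
F4: holds.

F4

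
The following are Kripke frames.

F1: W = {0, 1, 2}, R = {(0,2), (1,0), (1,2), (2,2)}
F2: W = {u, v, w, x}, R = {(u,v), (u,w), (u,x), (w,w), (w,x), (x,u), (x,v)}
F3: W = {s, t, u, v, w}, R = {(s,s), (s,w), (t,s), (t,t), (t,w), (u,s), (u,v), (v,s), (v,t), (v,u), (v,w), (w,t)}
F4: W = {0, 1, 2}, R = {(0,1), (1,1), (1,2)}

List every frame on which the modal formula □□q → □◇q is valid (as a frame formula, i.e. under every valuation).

The schema corresponds to a generalized confluence (Geach) condition: ∀x ∀z (xRz → ∃w (xR²w ∧ zRw)).
F1: ✓.
F2: fails — uRv but no t with uR²t and vRt.
F3: ✓.
F4: fails — 1R2 but no w with 1R²w and 2Rw.
Valid on: F1, F3.

F1, F3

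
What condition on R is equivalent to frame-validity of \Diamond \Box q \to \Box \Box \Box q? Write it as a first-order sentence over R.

\forall x \forall y \forall z ((xRy \wedge x R^3 z) \to \exists w (yRw \wedge z = w))

This is a Sahlqvist (Geach-type) schema ◇^1□^1q → □^3◇^0q.
First-order correspondent: \forall x \forall y \forall z ((xRy \wedge x R^3 z) \to \exists w (yRw \wedge z = w)).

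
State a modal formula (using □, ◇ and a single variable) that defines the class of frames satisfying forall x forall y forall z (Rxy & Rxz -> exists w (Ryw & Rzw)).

◇□r → □◇r

This is convergence; the standard corresponding axiom is .2: ◇□r → □◇r.
Suppose ◇□r→□◇r is valid. Take Rxy, Rxz and set V(r)={w : Ryw}. Then □r at y so ◇□r at x, so □◇r at x, so ◇r at z, giving w with Rzw and Ryw.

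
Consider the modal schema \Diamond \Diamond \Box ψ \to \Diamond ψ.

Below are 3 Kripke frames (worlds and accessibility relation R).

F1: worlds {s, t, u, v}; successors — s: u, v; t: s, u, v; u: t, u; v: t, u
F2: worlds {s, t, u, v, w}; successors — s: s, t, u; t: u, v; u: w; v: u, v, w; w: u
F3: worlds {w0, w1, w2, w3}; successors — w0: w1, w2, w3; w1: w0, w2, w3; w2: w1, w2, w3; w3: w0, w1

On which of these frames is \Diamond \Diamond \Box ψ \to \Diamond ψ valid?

This is the axiom for a generalized confluence (Geach) condition; its first-order frame correspondent is \forall x \forall y (x R^2 y \to \exists w (yRw \wedge xRw)).
F1: ✓.
F2: fails — sR²u but no w* with uRw* and sRw*.
F3: ✓.

F1, F3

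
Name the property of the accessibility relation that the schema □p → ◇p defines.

seriality

This schema is the D axiom.
It corresponds to seriality: ∀x ∃y Rxy.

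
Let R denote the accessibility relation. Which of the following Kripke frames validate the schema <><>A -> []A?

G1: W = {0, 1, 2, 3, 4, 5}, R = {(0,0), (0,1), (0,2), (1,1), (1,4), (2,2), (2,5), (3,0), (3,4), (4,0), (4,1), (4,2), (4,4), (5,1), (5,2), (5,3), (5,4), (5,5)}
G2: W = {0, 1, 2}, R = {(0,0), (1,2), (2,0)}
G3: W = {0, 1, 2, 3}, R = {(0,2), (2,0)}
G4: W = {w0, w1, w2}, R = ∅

G4

Frame correspondent (Sahlqvist): forall x forall y forall z ((x R^2 y & xRz) -> exists w (y = w & z = w)) — i.e. a generalized confluence (Geach) condition.
G1: fails — 0R²0, 0R1 but 0 ≠ 1.
G2: fails — 1R²0, 1R2 but 0 ≠ 2.
G3: fails — 0R²0, 0R2 but 0 ≠ 2.
G4: condition met.
Valid on: G4.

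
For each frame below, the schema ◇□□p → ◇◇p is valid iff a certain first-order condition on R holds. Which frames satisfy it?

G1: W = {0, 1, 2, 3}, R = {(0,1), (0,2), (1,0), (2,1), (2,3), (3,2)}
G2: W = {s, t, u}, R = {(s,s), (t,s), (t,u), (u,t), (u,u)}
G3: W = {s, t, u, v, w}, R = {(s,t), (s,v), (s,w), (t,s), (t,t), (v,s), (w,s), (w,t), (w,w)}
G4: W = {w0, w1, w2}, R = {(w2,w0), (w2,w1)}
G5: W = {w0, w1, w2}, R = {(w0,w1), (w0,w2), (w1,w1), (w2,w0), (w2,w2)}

G2, G3, G5

The schema corresponds to a generalized confluence (Geach) condition: ∀x ∀y (xRy → ∃w (yR²w ∧ xR²w)).
G1: fails — 2R3 but no w with 3R²w and 2R²w.
G2: ✓.
G3: ✓.
G4: fails — w2Rw0 but no w with w0R²w and w2R²w.
G5: ✓.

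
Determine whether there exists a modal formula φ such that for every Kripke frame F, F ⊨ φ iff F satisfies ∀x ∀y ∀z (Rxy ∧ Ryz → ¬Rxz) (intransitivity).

Any modally definable frame class is closed under surjective bounded morphisms.
The 3-cycle (worlds s,t,u with s→t→u→s) is intransitive. Mapping every world to a single reflexive point • is a surjective bounded morphism; the reflexive point is not intransitive (R••∧R•• but R••).
Hence intransitivity is not modally definable.

Not definable by any modal formula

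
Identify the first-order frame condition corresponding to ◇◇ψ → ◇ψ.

transitivity: ∀x ∀y ∀z (Rxy ∧ Ryz → Rxz)

Replacing ψ by ¬ψ and contraposing gives the equivalent schema □ψ → □□ψ.
Suppose □ψ→□□ψ is valid. Take Rxy, Ryz and set V(ψ)={w : Rxw}. Then □ψ at x, so □□ψ at x, so □ψ at y, so ψ at z, i.e. Rxz.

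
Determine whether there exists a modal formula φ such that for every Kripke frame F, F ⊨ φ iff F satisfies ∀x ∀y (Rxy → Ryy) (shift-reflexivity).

Yes: it is shift-reflexivity, defined by the T□ schema □(□r → r).
Suppose □(□r→r) is valid. Take Rxy and set V(r)={w : Ryw}. Then at y, □r holds; since □(□r→r) at x, □r→r at y, so r at y, i.e. Ryy.

Yes, by □(□r → r)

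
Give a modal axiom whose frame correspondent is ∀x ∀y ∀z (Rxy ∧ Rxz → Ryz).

◇r → □◇r

The condition is the Euclidean property. The 5 schema ◇r → □◇r defines it.
Suppose ◇r→□◇r is valid. Take Rxy, Rxz and set V(r)={y}. Then ◇r at x, so □◇r at x, so ◇r at z, so some w with Rzw has r; w=y, i.e. Rzy. By symmetry of the argument, Ryz.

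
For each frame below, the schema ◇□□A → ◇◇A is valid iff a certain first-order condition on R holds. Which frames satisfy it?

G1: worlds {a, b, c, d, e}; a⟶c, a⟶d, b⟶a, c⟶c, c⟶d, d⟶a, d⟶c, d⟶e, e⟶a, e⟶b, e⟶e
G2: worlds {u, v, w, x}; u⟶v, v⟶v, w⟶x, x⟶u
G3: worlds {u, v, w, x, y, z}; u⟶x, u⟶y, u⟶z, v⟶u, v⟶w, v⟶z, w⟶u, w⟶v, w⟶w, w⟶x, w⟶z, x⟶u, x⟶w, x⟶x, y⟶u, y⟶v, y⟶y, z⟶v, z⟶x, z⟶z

Frame correspondent (Sahlqvist): ∀x ∀y (xRy → ∃w (yR²w ∧ xR²w)) — i.e. a generalized confluence (Geach) condition.
G1: satisfies the condition.
G2: fails — wRx but no t with xR²t and wR²t.
G3: satisfies the condition.

G1, G3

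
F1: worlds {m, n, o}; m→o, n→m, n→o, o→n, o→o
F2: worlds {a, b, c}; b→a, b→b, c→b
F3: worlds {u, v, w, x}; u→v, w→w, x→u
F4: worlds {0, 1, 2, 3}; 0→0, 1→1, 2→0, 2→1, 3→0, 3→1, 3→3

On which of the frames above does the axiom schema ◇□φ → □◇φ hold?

F1

The schema corresponds to convergence: ∀x ∀y ∀z (Rxy ∧ Rxz → ∃w (Ryw ∧ Rzw)).
F1: ✓.
F2: fails — Rba and Rba but a and a have no common successor.
F3: fails — Ruv and Ruv but v and v have no common successor.
F4: fails — R20 and R21 but 0 and 1 have no common successor.
Valid on: F1.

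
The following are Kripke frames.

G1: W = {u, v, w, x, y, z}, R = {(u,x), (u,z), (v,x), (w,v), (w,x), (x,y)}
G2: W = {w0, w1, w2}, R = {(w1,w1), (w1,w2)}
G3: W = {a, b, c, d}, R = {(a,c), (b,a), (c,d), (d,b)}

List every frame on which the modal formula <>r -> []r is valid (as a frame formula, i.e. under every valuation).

G3

The schema corresponds to partial functionality: forall x forall y forall z (Rxy & Rxz -> y = z).
G1: fails — u sees both x and z.
G2: fails — w1 sees both w1 and w2.
G3: holds.
Valid on: G3.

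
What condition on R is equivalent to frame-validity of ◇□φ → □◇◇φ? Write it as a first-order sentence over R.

∀x ∀y ∀z ((xRy ∧ xRz) → ∃w (yRw ∧ zR²w))

This is a Sahlqvist (Geach-type) schema ◇^1□^1φ → □^1◇^2φ.
First-order correspondent: ∀x ∀y ∀z ((xRy ∧ xRz) → ∃w (yRw ∧ zR²w)).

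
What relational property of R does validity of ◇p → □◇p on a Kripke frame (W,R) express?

This is the 5 axiom.
It corresponds to the Euclidean property: ∀x ∀y ∀z (Rxy ∧ Rxz → Ryz).

The Euclidean property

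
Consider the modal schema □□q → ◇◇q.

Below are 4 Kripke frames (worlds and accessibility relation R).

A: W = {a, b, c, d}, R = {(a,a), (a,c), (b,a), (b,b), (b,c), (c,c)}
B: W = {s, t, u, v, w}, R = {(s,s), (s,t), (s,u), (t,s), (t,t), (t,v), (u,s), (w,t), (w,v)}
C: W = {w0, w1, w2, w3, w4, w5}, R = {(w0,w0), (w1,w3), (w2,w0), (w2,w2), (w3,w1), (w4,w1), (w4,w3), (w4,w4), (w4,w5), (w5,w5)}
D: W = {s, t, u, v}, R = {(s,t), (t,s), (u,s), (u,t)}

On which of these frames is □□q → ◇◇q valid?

C

Frame correspondent (Sahlqvist): ∀x ∃w (xR²w ∧ xR²w) — i.e. a generalized confluence (Geach) condition.
A: fails — at d but no w with dR²w and dR²w.
B: fails — at v but no w* with vR²w* and vR²w*.
C: ✓.
D: fails — at v but no w with vR²w and vR²w.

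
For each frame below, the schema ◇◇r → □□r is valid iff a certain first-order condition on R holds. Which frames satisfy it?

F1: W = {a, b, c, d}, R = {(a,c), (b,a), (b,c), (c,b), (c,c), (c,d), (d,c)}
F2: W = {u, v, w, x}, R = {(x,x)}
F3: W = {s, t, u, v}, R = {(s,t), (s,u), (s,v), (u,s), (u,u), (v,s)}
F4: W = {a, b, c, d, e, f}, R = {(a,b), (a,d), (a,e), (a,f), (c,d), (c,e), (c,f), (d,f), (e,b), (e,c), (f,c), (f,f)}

F2

Frame correspondent (Sahlqvist): ∀x ∀y ∀z ((xR²y ∧ xR²z) → ∃w (y = w ∧ z = w)) — i.e. a generalized confluence (Geach) condition.
F1: fails — aR²b, aR²c but b ≠ c.
F2: ✓.
F3: fails — sR²s, sR²u but s ≠ u.
F4: fails — aR²b, aR²c but b ≠ c.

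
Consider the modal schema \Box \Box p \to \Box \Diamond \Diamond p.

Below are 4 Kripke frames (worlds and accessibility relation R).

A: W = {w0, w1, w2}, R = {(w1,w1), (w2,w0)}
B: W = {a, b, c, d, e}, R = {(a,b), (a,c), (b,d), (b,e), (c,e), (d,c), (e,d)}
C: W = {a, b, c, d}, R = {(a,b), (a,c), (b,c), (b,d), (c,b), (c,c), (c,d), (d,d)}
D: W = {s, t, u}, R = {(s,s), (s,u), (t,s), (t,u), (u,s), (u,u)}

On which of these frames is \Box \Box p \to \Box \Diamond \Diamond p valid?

The schema corresponds to a generalized confluence (Geach) condition: \forall x \forall z (xRz \to \exists w (x R^2 w \wedge z R^2 w)).
A: fails — w2Rw0 but no w with w2R²w and w0R²w.
B: fails — bRd but no w with bR²w and dR²w.
C: holds.
D: holds.
Valid on: C, D.

C, D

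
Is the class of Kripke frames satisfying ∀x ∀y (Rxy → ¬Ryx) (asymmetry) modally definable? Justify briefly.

If a class were modally definable it would be closed under surjective bounded morphisms (Goldblatt–Thomason).
The 5-cycle (worlds a,b,c,d,e with a→b→c→d→e→a) is asymmetric. Mapping every world to a single reflexive point • is a surjective bounded morphism, and the reflexive point is not asymmetric (R•• but asymmetry requires ¬R••).
Hence asymmetry is not modally definable.

Not definable by any modal formula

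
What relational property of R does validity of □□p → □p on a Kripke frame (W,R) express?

Suppose □□p→□p is valid. Take Rxy and set V(p)={w : xR²w}. Then □□p at x, so □p at x, so p at y, i.e. ∃z(Rxz∧Rzy).

Density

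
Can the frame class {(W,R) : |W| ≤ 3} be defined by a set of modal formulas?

If a class were modally definable it would be closed under disjoint unions (Goldblatt–Thomason).
Any modal formula valid on each of 4 disjoint one-world frames is valid on their disjoint union (validity is preserved under disjoint unions). Each one-world frame has |W|=1≤3, but the union has |W|=4.
So the class is not modally definable.

Not modally definable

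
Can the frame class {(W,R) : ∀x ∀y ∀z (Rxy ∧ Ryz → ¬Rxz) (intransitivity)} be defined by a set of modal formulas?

Not definable by any modal formula

Any modally definable frame class is closed under surjective bounded morphisms.
The 5-cycle (worlds a,b,c,d,e with a→b→c→d→e→a) is intransitive. Mapping every world to a single reflexive point • is a surjective bounded morphism; the reflexive point is not intransitive (R••∧R•• but R••).
So the class is not modally definable.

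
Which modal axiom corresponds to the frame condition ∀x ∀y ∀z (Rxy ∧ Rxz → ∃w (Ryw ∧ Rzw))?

The condition is convergence. The .2 schema ◇□r → □◇r defines it.
Suppose ◇□r→□◇r is valid. Take Rxy, Rxz and set V(r)={w : Ryw}. Then □r at y so ◇□r at x, so □◇r at x, so ◇r at z, giving w with Rzw and Ryw.

◇□r → □◇r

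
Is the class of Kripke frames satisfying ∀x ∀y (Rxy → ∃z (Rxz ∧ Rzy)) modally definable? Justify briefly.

Yes — defined by □□p → □p

The condition is density. A defining modal formula is □□p → □p.
Suppose □□p→□p is valid. Take Rxy and set V(p)={w : xR²w}. Then □□p at x, so □p at x, so p at y, i.e. ∃z(Rxz∧Rzy).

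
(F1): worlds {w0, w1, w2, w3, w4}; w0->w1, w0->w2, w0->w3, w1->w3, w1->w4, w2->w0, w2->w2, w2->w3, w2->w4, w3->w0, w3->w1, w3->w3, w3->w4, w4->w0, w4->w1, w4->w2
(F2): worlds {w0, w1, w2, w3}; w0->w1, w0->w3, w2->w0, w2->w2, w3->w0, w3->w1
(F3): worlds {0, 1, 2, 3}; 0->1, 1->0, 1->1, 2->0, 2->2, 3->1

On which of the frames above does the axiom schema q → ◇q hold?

Frame correspondent (Sahlqvist): ∀x Rxx — i.e. reflexivity.
(F1): fails — world w0 does not see itself.
(F2): fails — world w0 does not see itself.
(F3): fails — world 0 does not see itself.
Valid on no frame.

none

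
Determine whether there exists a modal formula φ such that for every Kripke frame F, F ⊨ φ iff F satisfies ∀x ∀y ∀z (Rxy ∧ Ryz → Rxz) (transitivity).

Yes: it is transitivity, defined by the 4 schema □p → □□p.

Yes — defined by □p → □□p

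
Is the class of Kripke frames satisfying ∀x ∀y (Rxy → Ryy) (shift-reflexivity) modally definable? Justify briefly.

Definable; □(□q → q) defines it

The condition is shift-reflexivity. A defining modal formula is □(□q → q).
Suppose □(□q→q) is valid. Take Rxy and set V(q)={w : Ryw}. Then at y, □q holds; since □(□q→q) at x, □q→q at y, so q at y, i.e. Ryy.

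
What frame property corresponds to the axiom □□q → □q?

This is the C4 axiom.
It corresponds to density: ∀x ∀y (Rxy → ∃z (Rxz ∧ Rzy)).

Density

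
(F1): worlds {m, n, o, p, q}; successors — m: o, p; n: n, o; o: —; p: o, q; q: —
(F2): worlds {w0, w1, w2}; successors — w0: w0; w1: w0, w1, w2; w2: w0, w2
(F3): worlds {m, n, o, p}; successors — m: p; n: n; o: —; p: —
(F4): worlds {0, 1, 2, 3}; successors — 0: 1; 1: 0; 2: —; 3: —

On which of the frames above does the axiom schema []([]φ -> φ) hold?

This is the axiom for shift-reflexivity; its first-order frame correspondent is forall x forall y (Rxy -> Ryy).
(F1): fails — Rno but not Roo.
(F2): ✓.
(F3): fails — Rmp but not Rpp.
(F4): fails — R01 but not R11.
Valid on: (F2).

(F2)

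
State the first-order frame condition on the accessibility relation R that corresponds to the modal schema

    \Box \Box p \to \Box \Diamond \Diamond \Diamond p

\forall x \forall z (xRz \to \exists w (x R^2 w \wedge z R^3 w))

This is a Sahlqvist (Geach-type) schema ◇^0□^2p → □^1◇^3p.
Minimal-valuation argument: fix x; take any y with xR^0y and any z with xR^1z. Set V(p) to the set of worlds R-reachable from y in exactly 2 steps. Then □^2p holds at y, so the antecedent holds at x; validity forces ◇^3p at z, giving a w with zR^3w and yR^2w.
First-order correspondent: \forall x \forall z (xRz \to \exists w (x R^2 w \wedge z R^3 w)).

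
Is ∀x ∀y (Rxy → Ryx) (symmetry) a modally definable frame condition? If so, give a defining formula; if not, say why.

Yes: it is symmetry, defined by the B schema q → □◇q.

Yes, by q → □◇q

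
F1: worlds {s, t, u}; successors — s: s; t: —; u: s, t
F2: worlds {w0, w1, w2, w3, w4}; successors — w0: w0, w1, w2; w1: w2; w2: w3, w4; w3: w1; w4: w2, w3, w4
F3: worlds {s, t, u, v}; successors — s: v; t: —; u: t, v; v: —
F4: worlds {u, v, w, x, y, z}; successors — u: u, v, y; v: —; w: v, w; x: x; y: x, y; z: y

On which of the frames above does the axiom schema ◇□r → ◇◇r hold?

F2

The schema corresponds to a generalized confluence (Geach) condition: ∀x ∀y (xRy → ∃w (yRw ∧ xR²w)).
F1: fails — uRt but no w with tRw and uR²w.
F2: satisfies the condition.
F3: fails — sRv but no w with vRw and sR²w.
F4: fails — uRv but no t with vRt and uR²t.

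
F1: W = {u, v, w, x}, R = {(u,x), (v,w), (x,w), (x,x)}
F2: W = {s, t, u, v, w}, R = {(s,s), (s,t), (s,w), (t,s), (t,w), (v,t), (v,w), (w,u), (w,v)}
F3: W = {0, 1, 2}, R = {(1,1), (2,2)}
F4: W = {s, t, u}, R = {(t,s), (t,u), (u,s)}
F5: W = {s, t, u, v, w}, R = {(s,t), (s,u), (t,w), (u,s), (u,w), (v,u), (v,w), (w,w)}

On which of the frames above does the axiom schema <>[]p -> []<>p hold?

F3

The schema corresponds to convergence: forall x forall y forall z (Rxy & Rxz -> exists w (Ryw & Rzw)).
F1: fails — Rvw and Rvw but w and w have no common successor.
F2: fails — Rsw and Rss but w and s have no common successor.
F3: condition met.
F4: fails — Rtu and Rts but u and s have no common successor.
F5: fails — Ruw and Rus but w and s have no common successor.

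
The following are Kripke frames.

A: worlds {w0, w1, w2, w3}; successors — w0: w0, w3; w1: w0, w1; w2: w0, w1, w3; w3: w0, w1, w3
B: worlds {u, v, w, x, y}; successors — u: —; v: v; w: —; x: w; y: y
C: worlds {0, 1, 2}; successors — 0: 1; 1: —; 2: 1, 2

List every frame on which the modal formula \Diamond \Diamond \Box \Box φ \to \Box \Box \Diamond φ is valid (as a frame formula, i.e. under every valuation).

A, B

Frame correspondent (Sahlqvist): \forall x \forall y \forall z ((x R^2 y \wedge x R^2 z) \to \exists w (y R^2 w \wedge zRw)) — i.e. a generalized confluence (Geach) condition.
A: condition met.
B: condition met.
C: fails — 2R²1, 2R²1 but no w with 1R²w and 1Rw.
Valid on: A, B.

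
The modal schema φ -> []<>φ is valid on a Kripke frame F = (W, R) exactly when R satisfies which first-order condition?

Symmetry

Suppose φ→□◇φ is valid. Take Rxy and set V(φ)={x}. Then φ at x, so □◇φ at x, so ◇φ at y, so some z with Ryz has φ; z=x, i.e. Ryx.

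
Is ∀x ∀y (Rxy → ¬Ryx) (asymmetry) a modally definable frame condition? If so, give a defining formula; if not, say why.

Modal frame validity is preserved under surjective bounded morphisms.
The 4-cycle (worlds s,t,u,v with s→t→u→v→s) is asymmetric. Mapping every world to a single reflexive point • is a surjective bounded morphism, and the reflexive point is not asymmetric (R•• but asymmetry requires ¬R••).
Hence asymmetry is not modally definable.

Not definable by any modal formula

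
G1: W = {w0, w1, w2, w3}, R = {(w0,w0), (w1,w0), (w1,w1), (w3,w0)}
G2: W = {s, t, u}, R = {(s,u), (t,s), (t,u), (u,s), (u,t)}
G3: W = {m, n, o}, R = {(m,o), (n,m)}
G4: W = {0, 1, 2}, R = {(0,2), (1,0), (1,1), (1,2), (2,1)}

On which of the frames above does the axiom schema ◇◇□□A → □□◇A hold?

G1

This is the axiom for a generalized confluence (Geach) condition; its first-order frame correspondent is ∀x ∀y ∀z ((xR²y ∧ xR²z) → ∃w (yR²w ∧ zRw)).
G1: condition met.
G2: fails — sR²s, sR²s but no w with sR²w and sRw.
G3: fails — nR²o, nR²o but no w with oR²w and oRw.
G4: fails — 1R²0, 1R²0 but no w with 0R²w and 0Rw.
Valid on: G1.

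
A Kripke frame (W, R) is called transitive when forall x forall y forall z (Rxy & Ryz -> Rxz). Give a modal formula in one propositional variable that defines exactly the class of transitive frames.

□s → □□s

A defining formula is □s → □□s (the 4 axiom).
Suppose □s→□□s is valid. Take Rxy, Ryz and set V(s)={w : Rxw}. Then □s at x, so □□s at x, so □s at y, so s at z, i.e. Rxz.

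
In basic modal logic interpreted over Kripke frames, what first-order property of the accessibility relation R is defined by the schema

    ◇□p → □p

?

the Euclidean property

This is frame-equivalent to ◇p → □◇p (substitute ¬p for p and contrapose).
Suppose ◇p→□◇p is valid. Take Rxy, Rxz and set V(p)={y}. Then ◇p at x, so □◇p at x, so ◇p at z, so some w with Rzw has p; w=y, i.e. Rzy. By symmetry of the argument, Ryz.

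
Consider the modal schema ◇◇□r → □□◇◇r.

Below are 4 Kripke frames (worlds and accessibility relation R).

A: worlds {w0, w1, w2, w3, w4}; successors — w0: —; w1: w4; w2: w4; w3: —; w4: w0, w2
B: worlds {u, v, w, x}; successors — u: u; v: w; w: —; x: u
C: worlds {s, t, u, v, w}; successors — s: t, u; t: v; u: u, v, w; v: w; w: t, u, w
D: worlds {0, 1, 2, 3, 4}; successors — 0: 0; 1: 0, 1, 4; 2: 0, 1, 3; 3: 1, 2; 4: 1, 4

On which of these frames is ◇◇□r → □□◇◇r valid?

The schema corresponds to a generalized confluence (Geach) condition: ∀x ∀y ∀z ((xR²y ∧ xR²z) → ∃w (yRw ∧ zR²w)).
A: fails — w1R²w0, w1R²w0 but no w with w0Rw and w0R²w.
B: satisfies the condition.
C: fails — uR²t, uR²t but no w* with tRw* and tR²w*.
D: fails — 1R²4, 1R²0 but no w with 4Rw and 0R²w.

B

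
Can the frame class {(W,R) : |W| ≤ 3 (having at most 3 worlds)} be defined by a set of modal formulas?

No

Any modally definable frame class is closed under disjoint unions.
Any modal formula valid on each of 4 disjoint one-world frames is valid on their disjoint union (validity is preserved under disjoint unions). Each one-world frame has |W|=1≤3, but the union has |W|=4.
So the class is not modally definable.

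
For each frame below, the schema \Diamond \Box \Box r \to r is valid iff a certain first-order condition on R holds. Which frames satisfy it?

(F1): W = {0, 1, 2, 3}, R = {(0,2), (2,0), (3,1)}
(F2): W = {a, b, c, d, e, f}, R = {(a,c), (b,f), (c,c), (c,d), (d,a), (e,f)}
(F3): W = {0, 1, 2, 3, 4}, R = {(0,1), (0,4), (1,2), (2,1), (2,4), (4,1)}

This is the axiom for a generalized confluence (Geach) condition; its first-order frame correspondent is \forall x \forall y (xRy \to \exists w (y R^2 w \wedge x = w)).
(F1): fails — 0R2 but no w with 2R²w and 0=w.
(F2): fails — bRf but no w with fR²w and b=w.
(F3): fails — 0R1 but no w with 1R²w and 0=w.

none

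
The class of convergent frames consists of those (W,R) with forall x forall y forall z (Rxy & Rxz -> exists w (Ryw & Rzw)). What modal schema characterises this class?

◇□ψ → □◇ψ

A defining formula is ◇□ψ → □◇ψ (the .2 axiom).
Suppose ◇□ψ→□◇ψ is valid. Take Rxy, Rxz and set V(ψ)={w : Ryw}. Then □ψ at y so ◇□ψ at x, so □◇ψ at x, so ◇ψ at z, giving w with Rzw and Ryw.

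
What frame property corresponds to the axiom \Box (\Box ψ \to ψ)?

This schema is the T□ axiom.
It corresponds to shift-reflexivity: \forall x \forall y (Rxy \to Ryy).

shift-reflexivity: \forall x \forall y (Rxy \to Ryy)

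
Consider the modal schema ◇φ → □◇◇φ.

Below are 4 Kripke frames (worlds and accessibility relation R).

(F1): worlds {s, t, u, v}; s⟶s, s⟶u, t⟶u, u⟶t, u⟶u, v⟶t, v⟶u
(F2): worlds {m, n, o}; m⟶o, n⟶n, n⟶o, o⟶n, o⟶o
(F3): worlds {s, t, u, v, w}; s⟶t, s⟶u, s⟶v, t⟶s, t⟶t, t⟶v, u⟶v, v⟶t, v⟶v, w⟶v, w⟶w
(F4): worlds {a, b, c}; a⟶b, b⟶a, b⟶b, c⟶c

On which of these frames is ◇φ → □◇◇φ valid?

(F2), (F4)

This is the axiom for a generalized confluence (Geach) condition; its first-order frame correspondent is ∀x ∀y ∀z ((xRy ∧ xRz) → ∃w (y = w ∧ zR²w)).
(F1): fails — sRs, sRu but no w with s=w and uR²w.
(F2): condition met.
(F3): fails — sRu, sRu but no w* with u=w* and uR²w*.
(F4): condition met.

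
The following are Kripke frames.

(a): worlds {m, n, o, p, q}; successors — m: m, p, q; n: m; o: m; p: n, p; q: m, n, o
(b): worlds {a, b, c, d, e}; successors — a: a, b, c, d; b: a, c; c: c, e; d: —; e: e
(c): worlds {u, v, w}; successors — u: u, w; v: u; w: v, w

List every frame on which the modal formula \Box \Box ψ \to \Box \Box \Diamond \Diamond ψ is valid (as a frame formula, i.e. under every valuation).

The schema corresponds to a generalized confluence (Geach) condition: \forall x \forall z (x R^2 z \to \exists w (x R^2 w \wedge z R^2 w)).
(a): condition met.
(b): fails — aR²d but no w with aR²w and dR²w.
(c): condition met.

(a), (c)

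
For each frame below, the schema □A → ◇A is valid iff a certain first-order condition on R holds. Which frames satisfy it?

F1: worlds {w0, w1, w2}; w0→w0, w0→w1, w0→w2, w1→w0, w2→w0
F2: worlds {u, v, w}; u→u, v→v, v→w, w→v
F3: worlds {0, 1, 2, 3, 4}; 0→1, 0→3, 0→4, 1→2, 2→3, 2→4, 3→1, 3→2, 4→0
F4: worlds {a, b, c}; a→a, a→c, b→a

F1, F2, F3

Frame correspondent (Sahlqvist): ∀x ∃y Rxy — i.e. seriality.
F1: holds.
F2: holds.
F3: holds.
F4: fails — world c has no successor.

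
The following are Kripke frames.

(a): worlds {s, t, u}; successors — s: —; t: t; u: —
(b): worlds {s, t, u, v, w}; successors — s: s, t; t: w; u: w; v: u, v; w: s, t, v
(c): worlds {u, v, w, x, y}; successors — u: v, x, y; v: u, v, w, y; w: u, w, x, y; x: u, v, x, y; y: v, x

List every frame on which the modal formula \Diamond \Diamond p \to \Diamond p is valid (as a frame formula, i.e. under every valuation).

This is the axiom for transitivity; its first-order frame correspondent is \forall x \forall y \forall z (Rxy \wedge Ryz \to Rxz).
(a): condition met.
(b): fails — Rwt and Rtw but not Rww.
(c): fails — Ruv and Rvw but not Ruw.
Valid on: (a).

(a)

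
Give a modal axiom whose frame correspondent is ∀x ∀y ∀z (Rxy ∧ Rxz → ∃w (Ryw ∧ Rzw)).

◇□r → □◇r

This is convergence; the standard corresponding axiom is .2: ◇□r → □◇r.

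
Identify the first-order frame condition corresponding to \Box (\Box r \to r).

Shift-reflexivity

Suppose □(□r→r) is valid. Take Rxy and set V(r)={w : Ryw}. Then at y, □r holds; since □(□r→r) at x, □r→r at y, so r at y, i.e. Ryy.
Conversely, any frame satisfying \forall x \forall y (Rxy \to Ryy) validates the schema.
Frame condition: \forall x \forall y (Rxy \to Ryy).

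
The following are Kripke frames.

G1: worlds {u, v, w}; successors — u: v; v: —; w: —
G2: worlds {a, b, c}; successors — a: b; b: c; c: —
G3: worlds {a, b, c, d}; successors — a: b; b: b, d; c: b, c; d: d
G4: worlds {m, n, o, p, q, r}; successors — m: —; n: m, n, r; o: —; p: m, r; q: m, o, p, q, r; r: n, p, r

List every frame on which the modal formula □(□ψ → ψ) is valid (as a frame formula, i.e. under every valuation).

G3

The schema corresponds to shift-reflexivity: ∀x ∀y (Rxy → Ryy).
G1: fails — Ruv but not Rvv.
G2: fails — Rab but not Rbb.
G3: holds.
G4: fails — Rpm but not Rmm.
Valid on: G3.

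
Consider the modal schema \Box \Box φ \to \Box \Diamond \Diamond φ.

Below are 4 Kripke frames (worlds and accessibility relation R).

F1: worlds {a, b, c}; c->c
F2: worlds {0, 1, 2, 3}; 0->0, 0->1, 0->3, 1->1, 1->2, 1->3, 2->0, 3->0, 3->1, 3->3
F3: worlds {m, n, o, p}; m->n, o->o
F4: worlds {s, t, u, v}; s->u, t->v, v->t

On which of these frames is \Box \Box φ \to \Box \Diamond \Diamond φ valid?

F1, F2

Frame correspondent (Sahlqvist): \forall x \forall z (xRz \to \exists w (x R^2 w \wedge z R^2 w)) — i.e. a generalized confluence (Geach) condition.
F1: condition met.
F2: condition met.
F3: fails — mRn but no w with mR²w and nR²w.
F4: fails — sRu but no w with sR²w and uR²w.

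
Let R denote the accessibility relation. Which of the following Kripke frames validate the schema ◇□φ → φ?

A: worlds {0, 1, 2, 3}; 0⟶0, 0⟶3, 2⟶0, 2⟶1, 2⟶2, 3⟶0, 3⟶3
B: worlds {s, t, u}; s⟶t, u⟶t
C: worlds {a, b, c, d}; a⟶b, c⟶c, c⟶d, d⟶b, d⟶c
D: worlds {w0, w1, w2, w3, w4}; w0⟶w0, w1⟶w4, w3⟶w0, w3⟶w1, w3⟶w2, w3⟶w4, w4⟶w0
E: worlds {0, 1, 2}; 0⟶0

This is the axiom for symmetry; its first-order frame correspondent is ∀x ∀y (Rxy → Ryx).
A: fails — R20 but not R02.
B: fails — Rut but not Rtu.
C: fails — Rab but not Rba.
D: fails — Rw3w1 but not Rw1w3.
E: ✓.

E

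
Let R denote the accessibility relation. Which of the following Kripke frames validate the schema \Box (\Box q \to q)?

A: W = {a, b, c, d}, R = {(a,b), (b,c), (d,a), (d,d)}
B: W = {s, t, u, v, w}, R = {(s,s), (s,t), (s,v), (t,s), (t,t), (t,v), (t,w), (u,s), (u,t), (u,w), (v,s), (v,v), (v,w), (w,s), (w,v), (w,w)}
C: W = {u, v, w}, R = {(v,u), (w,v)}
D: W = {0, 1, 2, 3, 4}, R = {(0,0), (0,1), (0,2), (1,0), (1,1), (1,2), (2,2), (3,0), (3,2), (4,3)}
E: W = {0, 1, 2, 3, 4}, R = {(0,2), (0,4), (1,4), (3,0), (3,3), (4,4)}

Frame correspondent (Sahlqvist): \forall x \forall y (Rxy \to Ryy) — i.e. shift-reflexivity.
A: fails — Rab but not Rbb.
B: holds.
C: fails — Rvu but not Ruu.
D: fails — R43 but not R33.
E: fails — R02 but not R22.
Valid on: B.

B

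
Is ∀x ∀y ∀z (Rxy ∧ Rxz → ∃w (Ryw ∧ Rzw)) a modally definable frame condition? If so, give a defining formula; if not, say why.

This is a Sahlqvist condition; the .2 axiom ◇□q → □◇q defines it.
Suppose ◇□q→□◇q is valid. Take Rxy, Rxz and set V(q)={w : Ryw}. Then □q at y so ◇□q at x, so □◇q at x, so ◇q at z, giving w with Rzw and Ryw.

Definable; ◇□q → □◇q defines it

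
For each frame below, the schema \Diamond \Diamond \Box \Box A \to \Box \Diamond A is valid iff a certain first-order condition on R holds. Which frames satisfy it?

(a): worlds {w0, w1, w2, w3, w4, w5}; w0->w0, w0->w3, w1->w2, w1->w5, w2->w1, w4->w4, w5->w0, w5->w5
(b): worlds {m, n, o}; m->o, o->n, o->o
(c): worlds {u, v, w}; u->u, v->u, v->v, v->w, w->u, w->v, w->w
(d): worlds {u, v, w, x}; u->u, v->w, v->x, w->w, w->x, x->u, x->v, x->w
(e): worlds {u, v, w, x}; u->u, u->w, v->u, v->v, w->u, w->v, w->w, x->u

(c), (e)

Frame correspondent (Sahlqvist): \forall x \forall y \forall z ((x R^2 y \wedge xRz) \to \exists w (y R^2 w \wedge zRw)) — i.e. a generalized confluence (Geach) condition.
(a): fails — w0R²w0, w0Rw3 but no w with w0R²w and w3Rw.
(b): fails — mR²n, mRo but no w with nR²w and oRw.
(c): ✓.
(d): fails — vR²u, vRw but no t with uR²t and wRt.
(e): ✓.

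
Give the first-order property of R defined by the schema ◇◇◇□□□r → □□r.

∀x ∀y ∀z ((xR³y ∧ xR²z) → ∃w (yR³w ∧ z = w))

This is a Sahlqvist (Geach-type) schema ◇^3□^3r → □^2◇^0r.
Minimal-valuation argument: fix x; take any y with xR^3y and any z with xR^2z. Set V(r) to the set of worlds R-reachable from y in exactly 3 steps. Then □^3r holds at y, so the antecedent holds at x; validity forces ◇^0r at z, giving a w with zR^0w and yR^3w.
First-order correspondent: ∀x ∀y ∀z ((xR³y ∧ xR²z) → ∃w (yR³w ∧ z = w)).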